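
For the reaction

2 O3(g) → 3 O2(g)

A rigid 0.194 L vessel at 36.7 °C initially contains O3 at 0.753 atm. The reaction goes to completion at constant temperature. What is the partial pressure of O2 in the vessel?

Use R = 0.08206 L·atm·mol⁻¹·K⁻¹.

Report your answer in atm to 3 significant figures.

1.13 atm

n(O3)₀ = PV/RT = (0.753 × 0.194) / (0.08206 × 309.85) = 0.005745 mol
n(O2) = (3/2) × 0.005745 = 0.008618 mol
P(O2) = nRT/V = 0.008618 × 0.08206 × 309.85 / 0.194 = 1.130 atm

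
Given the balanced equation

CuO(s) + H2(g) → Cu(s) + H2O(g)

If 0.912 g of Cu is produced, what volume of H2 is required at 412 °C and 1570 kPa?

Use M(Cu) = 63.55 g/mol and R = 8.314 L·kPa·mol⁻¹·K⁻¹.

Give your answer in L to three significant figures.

n(Cu) = 0.9120 / 63.55 = 0.01435 mol
n(H2) = (1/1) × 0.01435 = 0.01435 mol
V = nRT/P = 0.01435 × 8.314 × 685.15 / 1570 = 0.05207 L

0.0521 L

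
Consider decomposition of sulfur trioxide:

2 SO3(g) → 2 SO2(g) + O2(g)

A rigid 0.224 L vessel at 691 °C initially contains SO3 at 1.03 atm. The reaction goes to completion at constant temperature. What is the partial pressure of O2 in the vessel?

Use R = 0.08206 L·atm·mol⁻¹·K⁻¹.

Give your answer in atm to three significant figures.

0.515 atm

n(SO3)₀ = PV/RT = (1.03 × 0.224) / (0.08206 × 964.15) = 0.002916 mol
n(O2) = (1/2) × 0.002916 = 0.001458 mol
P(O2) = nRT/V = 0.001458 × 0.08206 × 964.15 / 0.224 = 0.5150 atm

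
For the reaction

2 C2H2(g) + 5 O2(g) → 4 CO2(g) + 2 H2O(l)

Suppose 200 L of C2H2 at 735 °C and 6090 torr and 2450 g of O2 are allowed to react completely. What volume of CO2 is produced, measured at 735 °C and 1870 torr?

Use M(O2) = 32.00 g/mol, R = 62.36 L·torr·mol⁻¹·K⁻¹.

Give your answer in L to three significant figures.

1300 L

n(C2H2) = PV/RT = (6090 × 200) / (62.36 × 1008.15) = 19.37 mol
n(O2) = 2450 / 32.00 = 76.56 mol
For 19.37 mol C2H2, stoichiometry requires (5/2) × 19.37 = 48.43 mol O2; 76.56 mol is available, so C2H2 is limiting.
n(CO2) = (4/2) × 19.37 = 38.74 mol
V(CO2) = nRT/P = 38.74 × 62.36 × 1008.15 / 1870 = 1302 L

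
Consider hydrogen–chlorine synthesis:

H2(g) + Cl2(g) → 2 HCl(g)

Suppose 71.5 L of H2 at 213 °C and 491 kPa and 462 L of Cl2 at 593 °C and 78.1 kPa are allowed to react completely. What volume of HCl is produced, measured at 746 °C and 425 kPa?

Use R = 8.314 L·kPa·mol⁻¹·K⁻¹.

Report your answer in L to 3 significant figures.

n(H2) = PV/RT = (491 × 71.5) / (8.314 × 486.15) = 8.686 mol
n(Cl2) = PV/RT = (78.1 × 462) / (8.314 × 866.15) = 5.011 mol
For 8.686 mol H2, stoichiometry requires (1/1) × 8.686 = 8.686 mol Cl2; 5.011 mol is available, so Cl2 is limiting.
n(HCl) = (2/1) × 5.011 = 10.02 mol
V(HCl) = nRT/P = 10.02 × 8.314 × 1019.15 / 425 = 199.8 L

200 L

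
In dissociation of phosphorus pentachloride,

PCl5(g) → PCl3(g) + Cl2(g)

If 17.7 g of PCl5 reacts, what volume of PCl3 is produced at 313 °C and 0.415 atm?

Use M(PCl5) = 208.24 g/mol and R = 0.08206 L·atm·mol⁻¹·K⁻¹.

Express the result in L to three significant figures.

n(PCl5) = 17.70 / 208.24 = 0.08500 mol
n(PCl3) = (1/1) × 0.08500 = 0.08500 mol
V = nRT/P = 0.08500 × 0.08206 × 586.15 / 0.415 = 9.852 L

9.85 L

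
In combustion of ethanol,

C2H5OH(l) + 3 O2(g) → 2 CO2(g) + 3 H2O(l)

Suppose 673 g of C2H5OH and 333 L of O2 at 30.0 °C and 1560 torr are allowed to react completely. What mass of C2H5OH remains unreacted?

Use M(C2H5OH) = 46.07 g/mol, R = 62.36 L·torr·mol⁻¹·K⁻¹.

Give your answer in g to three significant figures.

n(C2H5OH) = 673 / 46.07 = 14.61 mol
n(O2) = PV/RT = (1560 × 333) / (62.36 × 303.15) = 27.48 mol
For 14.61 mol C2H5OH, stoichiometry requires (3/1) × 14.61 = 43.83 mol O2; 27.48 mol is available, so O2 is limiting.
n(C2H5OH) consumed = (1/3) × 27.48 = 9.160 mol; remaining = 14.61 − 9.160 = 5.450 mol
m(C2H5OH) = 5.450 × 46.07 = 251.1 g

251 g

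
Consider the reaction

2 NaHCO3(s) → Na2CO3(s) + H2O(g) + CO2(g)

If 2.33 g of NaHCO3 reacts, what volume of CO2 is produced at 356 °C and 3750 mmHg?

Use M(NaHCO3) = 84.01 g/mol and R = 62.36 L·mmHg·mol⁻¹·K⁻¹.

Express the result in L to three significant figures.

0.145 L

n(NaHCO3) = 2.330 / 84.01 = 0.02773 mol
n(CO2) = (1/2) × 0.02773 = 0.01387 mol
V = nRT/P = 0.01387 × 62.36 × 629.15 / 3750 = 0.1451 L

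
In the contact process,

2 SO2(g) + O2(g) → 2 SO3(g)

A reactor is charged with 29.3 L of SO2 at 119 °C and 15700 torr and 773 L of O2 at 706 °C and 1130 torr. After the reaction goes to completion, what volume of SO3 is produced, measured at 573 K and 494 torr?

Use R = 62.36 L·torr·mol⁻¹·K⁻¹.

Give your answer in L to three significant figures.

n(SO2) = PV/RT = (15700 × 29.3) / (62.36 × 392.15) = 18.81 mol
n(O2) = PV/RT = (1130 × 773) / (62.36 × 979.15) = 14.31 mol
For 18.81 mol SO2, stoichiometry requires (1/2) × 18.81 = 9.405 mol O2; 14.31 mol is available, so SO2 is limiting.
n(SO3) = (2/2) × 18.81 = 18.81 mol
V(SO3) = nRT/P = 18.81 × 62.36 × 573 / 494 = 1361 L

1360 L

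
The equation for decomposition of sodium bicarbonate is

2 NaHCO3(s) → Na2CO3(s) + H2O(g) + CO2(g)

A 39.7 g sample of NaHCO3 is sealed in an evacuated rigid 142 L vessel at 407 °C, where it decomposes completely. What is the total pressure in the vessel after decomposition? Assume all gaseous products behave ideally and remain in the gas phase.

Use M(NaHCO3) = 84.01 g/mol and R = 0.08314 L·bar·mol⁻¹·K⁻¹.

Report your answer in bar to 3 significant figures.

n(NaHCO3) = 39.7 / 84.01 = 0.4726 mol
n(gas produced) = (2/2) × 0.4726 = 0.4726 mol
P = nRT/V = 0.4726 × 0.08314 × 680.15 / 142 = 0.1882 bar

0.188 bar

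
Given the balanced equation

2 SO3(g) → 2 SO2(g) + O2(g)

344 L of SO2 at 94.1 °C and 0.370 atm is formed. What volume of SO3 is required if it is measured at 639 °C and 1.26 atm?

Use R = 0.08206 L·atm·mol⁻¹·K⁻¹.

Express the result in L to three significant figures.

n(SO2) = PV/RT = (0.370 × 344) / (0.08206 × 367.25) = 4.223 mol
n(SO3) = (2/2) × 4.223 = 4.223 mol
V = nRT/P = 4.223 × 0.08206 × 912.15 / 1.26 = 250.9 L

251 L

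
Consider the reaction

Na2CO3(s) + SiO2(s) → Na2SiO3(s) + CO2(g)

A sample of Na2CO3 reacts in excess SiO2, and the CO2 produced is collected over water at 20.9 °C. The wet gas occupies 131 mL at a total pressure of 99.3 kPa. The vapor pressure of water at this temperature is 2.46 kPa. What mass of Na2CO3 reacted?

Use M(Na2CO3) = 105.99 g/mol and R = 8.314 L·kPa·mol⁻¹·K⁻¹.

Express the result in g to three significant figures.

P(CO2) = 99.3 − 2.46 = 96.84 kPa
n(CO2) = PV/RT = (96.84 × 0.1310) / (8.314 × 294.05) = 0.005189 mol
n(Na2CO3) = (1/1) × 0.005189 = 0.005189 mol
m(Na2CO3) = 0.005189 × 105.99 = 0.5500 g

0.550 g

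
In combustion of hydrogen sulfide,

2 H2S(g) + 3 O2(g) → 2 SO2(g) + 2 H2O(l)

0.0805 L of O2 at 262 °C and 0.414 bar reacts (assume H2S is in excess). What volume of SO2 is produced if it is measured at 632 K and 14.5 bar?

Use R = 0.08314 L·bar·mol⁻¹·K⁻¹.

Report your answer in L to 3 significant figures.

0.00181 L

n(O2) = PV/RT = (0.414 × 0.0805) / (0.08314 × 535.15) = 0.0007490 mol
n(SO2) = (2/3) × 0.0007490 = 0.0004993 mol
V = nRT/P = 0.0004993 × 0.08314 × 632 / 14.5 = 0.001809 L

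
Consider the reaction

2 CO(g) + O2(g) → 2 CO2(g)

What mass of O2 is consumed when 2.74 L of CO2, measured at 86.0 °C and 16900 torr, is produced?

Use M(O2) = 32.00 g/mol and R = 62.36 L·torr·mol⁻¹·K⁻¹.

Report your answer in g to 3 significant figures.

33.1 g

n(CO2) = PV/RT = (16900 × 2.74) / (62.36 × 359.15) = 2.068 mol
n(O2) = (1/2) × 2.068 = 1.034 mol
m(O2) = 1.034 × 32.00 = 33.09 g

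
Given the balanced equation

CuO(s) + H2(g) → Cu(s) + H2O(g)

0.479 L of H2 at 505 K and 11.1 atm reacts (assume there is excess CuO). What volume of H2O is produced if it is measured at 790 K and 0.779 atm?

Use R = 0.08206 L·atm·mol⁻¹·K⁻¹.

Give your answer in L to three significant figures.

10.7 L

n(H2) = PV/RT = (11.1 × 0.479) / (0.08206 × 505) = 0.1283 mol
n(H2O) = (1/1) × 0.1283 = 0.1283 mol
V = nRT/P = 0.1283 × 0.08206 × 790 / 0.779 = 10.68 L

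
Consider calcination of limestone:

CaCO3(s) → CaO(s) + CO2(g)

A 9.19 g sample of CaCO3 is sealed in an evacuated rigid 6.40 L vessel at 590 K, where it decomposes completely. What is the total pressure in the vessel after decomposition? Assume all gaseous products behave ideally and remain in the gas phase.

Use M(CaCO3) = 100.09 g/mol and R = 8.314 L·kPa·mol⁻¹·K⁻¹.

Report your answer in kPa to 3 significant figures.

70.4 kPa

n(CaCO3) = 9.19 / 100.09 = 0.09182 mol
n(gas produced) = (1/1) × 0.09182 = 0.09182 mol
P = nRT/V = 0.09182 × 8.314 × 590 / 6.40 = 70.38 kPa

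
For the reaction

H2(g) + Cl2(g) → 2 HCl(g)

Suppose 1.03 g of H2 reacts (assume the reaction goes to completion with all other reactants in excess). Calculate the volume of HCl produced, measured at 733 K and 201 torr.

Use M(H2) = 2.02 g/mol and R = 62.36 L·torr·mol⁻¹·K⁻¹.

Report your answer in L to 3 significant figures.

n(H2) = 1.030 / 2.02 = 0.5099 mol
n(HCl) = (2/1) × 0.5099 = 1.020 mol
V = nRT/P = 1.020 × 62.36 × 733 / 201 = 232.0 L

232 L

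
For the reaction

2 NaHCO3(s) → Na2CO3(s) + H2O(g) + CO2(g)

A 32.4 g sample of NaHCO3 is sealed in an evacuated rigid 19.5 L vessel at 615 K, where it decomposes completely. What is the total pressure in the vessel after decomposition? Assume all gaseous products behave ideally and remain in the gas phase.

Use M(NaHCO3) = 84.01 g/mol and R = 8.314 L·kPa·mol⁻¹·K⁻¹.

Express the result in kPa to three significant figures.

n(NaHCO3) = 32.4 / 84.01 = 0.3857 mol
n(gas produced) = (2/2) × 0.3857 = 0.3857 mol
P = nRT/V = 0.3857 × 8.314 × 615 / 19.5 = 101.1 kPa

101 kPa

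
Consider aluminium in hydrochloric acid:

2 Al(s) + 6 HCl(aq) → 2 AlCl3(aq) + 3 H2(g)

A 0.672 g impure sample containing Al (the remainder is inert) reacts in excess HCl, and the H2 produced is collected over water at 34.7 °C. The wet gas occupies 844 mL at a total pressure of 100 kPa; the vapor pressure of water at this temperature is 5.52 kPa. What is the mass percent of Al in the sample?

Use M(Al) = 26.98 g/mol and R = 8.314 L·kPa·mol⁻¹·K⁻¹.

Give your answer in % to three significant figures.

P(H2) = 100 − 5.52 = 94.48 kPa
n(H2) = PV/RT = (94.48 × 0.8440) / (8.314 × 307.85) = 0.03116 mol
n(Al) = (2/3) × 0.03116 = 0.02077 mol
m(Al) = 0.02077 × 26.98 = 0.5604 g
%Al = 0.5604 / 0.672 × 100 = 83.39%

83.4 %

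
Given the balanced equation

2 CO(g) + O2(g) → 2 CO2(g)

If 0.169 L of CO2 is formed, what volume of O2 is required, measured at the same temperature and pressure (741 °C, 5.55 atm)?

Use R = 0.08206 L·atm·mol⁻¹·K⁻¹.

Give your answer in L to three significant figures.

At constant T and P, gas volumes are in the mole ratio: V(O2) = (1/2) × 0.169 = 0.08450 L

0.0845 L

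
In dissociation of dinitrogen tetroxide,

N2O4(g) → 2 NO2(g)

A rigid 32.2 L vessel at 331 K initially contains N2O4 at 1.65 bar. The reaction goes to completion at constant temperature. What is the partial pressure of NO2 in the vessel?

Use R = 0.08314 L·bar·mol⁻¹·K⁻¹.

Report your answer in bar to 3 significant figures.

n(N2O4)₀ = PV/RT = (1.65 × 32.2) / (0.08314 × 331) = 1.931 mol
n(NO2) = (2/1) × 1.931 = 3.862 mol
P(NO2) = nRT/V = 3.862 × 0.08314 × 331 / 32.2 = 3.301 bar

3.30 bar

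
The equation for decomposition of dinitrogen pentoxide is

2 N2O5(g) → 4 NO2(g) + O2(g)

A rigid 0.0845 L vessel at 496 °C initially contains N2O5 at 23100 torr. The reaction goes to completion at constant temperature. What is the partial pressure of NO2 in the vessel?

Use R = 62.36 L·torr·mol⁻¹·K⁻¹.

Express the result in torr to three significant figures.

46200 torr

n(N2O5)₀ = PV/RT = (23100 × 0.0845) / (62.36 × 769.15) = 0.04070 mol
n(NO2) = (4/2) × 0.04070 = 0.08140 mol
P(NO2) = nRT/V = 0.08140 × 62.36 × 769.15 / 0.0845 = 46200 torr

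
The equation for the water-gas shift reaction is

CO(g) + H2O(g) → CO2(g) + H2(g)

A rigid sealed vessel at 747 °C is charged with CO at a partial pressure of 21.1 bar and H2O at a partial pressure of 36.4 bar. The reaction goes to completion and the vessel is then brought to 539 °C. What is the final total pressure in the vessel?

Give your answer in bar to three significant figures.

45.8 bar

At constant V, partial pressures at 747 °C are proportional to moles, so apply stoichiometry directly to pressures.
P(H2O) required for 21.1 bar of CO = (1/1) × 21.1 = 21.10 bar; available 36.4 bar, so CO is limiting.
P(H2O) remaining = 36.4 − (1/1) × 21.1 = 15.30 bar
P(gaseous products) = (1+1)/1 × 21.1 = 42.20 bar
P_total at 747 °C = 15.30 + 42.20 = 57.50 bar
Scaling to 539 °C: P = 57.50 × 812.15/1020.15 = 45.78 bar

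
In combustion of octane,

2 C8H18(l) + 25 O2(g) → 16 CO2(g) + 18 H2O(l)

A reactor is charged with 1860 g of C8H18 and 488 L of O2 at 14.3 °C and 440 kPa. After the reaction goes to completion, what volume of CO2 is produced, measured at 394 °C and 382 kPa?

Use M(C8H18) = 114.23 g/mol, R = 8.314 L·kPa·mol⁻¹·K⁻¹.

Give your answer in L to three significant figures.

n(C8H18) = 1860 / 114.23 = 16.28 mol
n(O2) = PV/RT = (440 × 488) / (8.314 × 287.45) = 89.85 mol
For 16.28 mol C8H18, stoichiometry requires (25/2) × 16.28 = 203.5 mol O2; 89.85 mol is available, so O2 is limiting.
n(CO2) = (16/25) × 89.85 = 57.50 mol
V(CO2) = nRT/P = 57.50 × 8.314 × 667.15 / 382 = 834.9 L

835 L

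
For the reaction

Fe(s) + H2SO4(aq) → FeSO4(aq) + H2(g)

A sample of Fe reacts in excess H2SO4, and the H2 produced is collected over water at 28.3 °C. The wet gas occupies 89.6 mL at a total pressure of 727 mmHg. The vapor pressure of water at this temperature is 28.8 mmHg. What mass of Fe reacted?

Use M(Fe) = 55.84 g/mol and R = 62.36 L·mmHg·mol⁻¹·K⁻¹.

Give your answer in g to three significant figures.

0.186 g

P(H2) = 727 − 28.8 = 698.2 mmHg
n(H2) = PV/RT = (698.2 × 0.08960) / (62.36 × 301.45) = 0.003328 mol
n(Fe) = (1/1) × 0.003328 = 0.003328 mol
m(Fe) = 0.003328 × 55.84 = 0.1858 g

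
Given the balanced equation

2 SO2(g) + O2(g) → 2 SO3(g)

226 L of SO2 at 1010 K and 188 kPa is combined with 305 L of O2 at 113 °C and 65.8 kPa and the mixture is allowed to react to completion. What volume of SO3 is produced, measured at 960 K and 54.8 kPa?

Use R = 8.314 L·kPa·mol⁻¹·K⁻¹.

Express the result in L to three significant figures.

737 L

n(SO2) = PV/RT = (188 × 226) / (8.314 × 1010) = 5.060 mol
n(O2) = PV/RT = (65.8 × 305) / (8.314 × 386.15) = 6.251 mol
For 5.060 mol SO2, stoichiometry requires (1/2) × 5.060 = 2.530 mol O2; 6.251 mol is available, so SO2 is limiting.
n(SO3) = (2/2) × 5.060 = 5.060 mol
V(SO3) = nRT/P = 5.060 × 8.314 × 960 / 54.8 = 737.0 L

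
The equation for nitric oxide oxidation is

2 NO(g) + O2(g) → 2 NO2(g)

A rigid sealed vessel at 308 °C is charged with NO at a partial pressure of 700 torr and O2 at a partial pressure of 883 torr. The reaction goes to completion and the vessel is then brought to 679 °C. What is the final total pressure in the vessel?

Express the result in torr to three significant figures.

Because the vessel is rigid and T is held at 308 °C, work the stoichiometry in partial pressures (P_i = n_iRT/V).
P(O2) required for 700 torr of NO = (1/2) × 700 = 350.0 torr; available 883 torr, so NO is limiting.
P(O2) remaining = 883 − (1/2) × 700 = 533.0 torr
P(gaseous products) = (2)/2 × 700 = 700.0 torr
P_total at 308 °C = 533.0 + 700.0 = 1233 torr
Scaling to 679 °C: P = 1233 × 952.15/581.15 = 2020 torr

2020 torr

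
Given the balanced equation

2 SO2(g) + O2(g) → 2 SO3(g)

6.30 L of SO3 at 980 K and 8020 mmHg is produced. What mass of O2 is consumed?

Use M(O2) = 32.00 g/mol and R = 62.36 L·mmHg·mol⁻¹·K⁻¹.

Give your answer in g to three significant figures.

13.2 g

n(SO3) = PV/RT = (8020 × 6.30) / (62.36 × 980) = 0.8268 mol
n(O2) = (1/2) × 0.8268 = 0.4134 mol
m(O2) = 0.4134 × 32.00 = 13.23 g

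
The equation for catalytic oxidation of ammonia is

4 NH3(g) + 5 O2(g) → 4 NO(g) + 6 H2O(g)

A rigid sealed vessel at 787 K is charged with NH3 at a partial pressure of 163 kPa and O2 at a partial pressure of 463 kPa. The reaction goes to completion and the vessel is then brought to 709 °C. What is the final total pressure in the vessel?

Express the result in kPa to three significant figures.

832 kPa

At constant V, partial pressures at 787 K are proportional to moles, so apply stoichiometry directly to pressures.
P(O2) required for 163 kPa of NH3 = (5/4) × 163 = 203.8 kPa; available 463 kPa, so NH3 is limiting.
P(O2) remaining = 463 − (5/4) × 163 = 259.2 kPa
P(gaseous products) = (4+6)/4 × 163 = 407.5 kPa
P_total at 787 K = 259.2 + 407.5 = 666.7 kPa
Scaling to 709 °C: P = 666.7 × 982.15/787 = 832.0 kPa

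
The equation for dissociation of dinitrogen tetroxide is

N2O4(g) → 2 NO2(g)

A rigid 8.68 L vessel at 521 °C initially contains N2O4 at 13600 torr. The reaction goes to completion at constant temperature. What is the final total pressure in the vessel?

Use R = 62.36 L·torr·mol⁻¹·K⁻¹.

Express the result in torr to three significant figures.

At constant T and V, P ∝ n(gas): 1 mol gas → 2 mol gas.
P_final = (2/1) × 13600 = 27200 torr

27200 torr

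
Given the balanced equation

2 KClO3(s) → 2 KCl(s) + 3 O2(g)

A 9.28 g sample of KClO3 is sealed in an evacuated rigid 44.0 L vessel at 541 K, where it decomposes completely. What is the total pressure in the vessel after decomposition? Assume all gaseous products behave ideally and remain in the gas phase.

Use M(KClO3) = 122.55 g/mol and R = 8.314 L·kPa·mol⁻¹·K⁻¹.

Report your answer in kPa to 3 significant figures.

n(KClO3) = 9.28 / 122.55 = 0.07572 mol
n(gas produced) = (3/2) × 0.07572 = 0.1136 mol
P = nRT/V = 0.1136 × 8.314 × 541 / 44.0 = 11.61 kPa

11.6 kPa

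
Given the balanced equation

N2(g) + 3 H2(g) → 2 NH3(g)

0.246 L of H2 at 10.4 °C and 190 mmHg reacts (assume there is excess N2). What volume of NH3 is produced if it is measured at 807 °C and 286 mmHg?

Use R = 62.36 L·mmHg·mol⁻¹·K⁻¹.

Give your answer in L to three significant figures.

n(H2) = PV/RT = (190 × 0.246) / (62.36 × 283.55) = 0.002643 mol
n(NH3) = (2/3) × 0.002643 = 0.001762 mol
V = nRT/P = 0.001762 × 62.36 × 1080.15 / 286 = 0.4150 L

0.415 L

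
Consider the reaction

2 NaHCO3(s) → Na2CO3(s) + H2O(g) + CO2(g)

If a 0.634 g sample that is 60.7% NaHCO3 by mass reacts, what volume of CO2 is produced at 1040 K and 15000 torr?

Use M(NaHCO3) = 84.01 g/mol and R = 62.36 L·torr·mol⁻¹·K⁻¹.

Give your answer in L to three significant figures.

mass of NaHCO3 = 0.634 × 60.7/100 = 0.3848 g
n(NaHCO3) = 0.3848 / 84.01 = 0.004580 mol
n(CO2) = (1/2) × 0.004580 = 0.002290 mol
V = nRT/P = 0.002290 × 62.36 × 1040 / 15000 = 0.009901 L

0.00990 L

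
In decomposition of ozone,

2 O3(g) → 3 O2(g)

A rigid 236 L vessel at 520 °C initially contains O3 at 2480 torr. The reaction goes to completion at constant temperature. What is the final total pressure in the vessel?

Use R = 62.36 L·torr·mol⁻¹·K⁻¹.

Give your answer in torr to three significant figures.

3720 torr

At constant T and V, P ∝ n(gas): 2 mol gas → 3 mol gas.
P_final = (3/2) × 2480 = 3720 torr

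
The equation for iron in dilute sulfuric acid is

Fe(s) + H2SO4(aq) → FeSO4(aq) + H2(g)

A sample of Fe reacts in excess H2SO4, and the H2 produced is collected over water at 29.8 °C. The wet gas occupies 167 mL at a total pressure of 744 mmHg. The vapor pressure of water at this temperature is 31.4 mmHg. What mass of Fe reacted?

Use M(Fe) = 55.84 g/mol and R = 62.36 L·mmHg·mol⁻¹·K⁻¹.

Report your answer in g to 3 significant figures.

P(H2) = 744 − 31.4 = 712.6 mmHg
n(H2) = PV/RT = (712.6 × 0.1670) / (62.36 × 302.95) = 0.006299 mol
n(Fe) = (1/1) × 0.006299 = 0.006299 mol
m(Fe) = 0.006299 × 55.84 = 0.3517 g

0.352 g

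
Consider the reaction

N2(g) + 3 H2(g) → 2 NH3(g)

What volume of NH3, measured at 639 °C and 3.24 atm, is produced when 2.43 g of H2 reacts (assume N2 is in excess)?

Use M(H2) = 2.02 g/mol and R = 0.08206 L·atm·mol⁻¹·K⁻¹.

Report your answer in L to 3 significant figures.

n(H2) = 2.430 / 2.02 = 1.203 mol
n(NH3) = (2/3) × 1.203 = 0.8020 mol
V = nRT/P = 0.8020 × 0.08206 × 912.15 / 3.24 = 18.53 L

18.5 L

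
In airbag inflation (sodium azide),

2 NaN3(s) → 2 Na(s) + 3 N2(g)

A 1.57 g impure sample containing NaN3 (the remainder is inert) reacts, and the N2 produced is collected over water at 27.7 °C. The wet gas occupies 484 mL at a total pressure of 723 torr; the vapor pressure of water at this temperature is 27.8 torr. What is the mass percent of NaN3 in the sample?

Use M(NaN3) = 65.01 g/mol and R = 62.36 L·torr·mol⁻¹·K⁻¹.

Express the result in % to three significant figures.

P(N2) = 723 − 27.8 = 695.2 torr
n(N2) = PV/RT = (695.2 × 0.4840) / (62.36 × 300.85) = 0.01793 mol
n(NaN3) = (2/3) × 0.01793 = 0.01195 mol
m(NaN3) = 0.01195 × 65.01 = 0.7769 g
%NaN3 = 0.7769 / 1.57 × 100 = 49.48%

49.5 %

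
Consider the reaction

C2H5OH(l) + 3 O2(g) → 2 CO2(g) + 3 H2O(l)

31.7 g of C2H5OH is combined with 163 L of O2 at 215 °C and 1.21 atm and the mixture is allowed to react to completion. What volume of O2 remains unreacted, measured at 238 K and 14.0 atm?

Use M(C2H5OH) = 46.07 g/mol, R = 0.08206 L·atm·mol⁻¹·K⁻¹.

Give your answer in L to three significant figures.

n(C2H5OH) = 31.7 / 46.07 = 0.6881 mol
n(O2) = PV/RT = (1.21 × 163) / (0.08206 × 488.15) = 4.924 mol
For 0.6881 mol C2H5OH, stoichiometry requires (3/1) × 0.6881 = 2.064 mol O2; 4.924 mol is available, so C2H5OH is limiting.
n(O2) consumed = (3/1) × 0.6881 = 2.064 mol; remaining = 4.924 − 2.064 = 2.860 mol
V(O2) = nRT/P = 2.860 × 0.08206 × 238 / 14.0 = 3.990 L

3.99 L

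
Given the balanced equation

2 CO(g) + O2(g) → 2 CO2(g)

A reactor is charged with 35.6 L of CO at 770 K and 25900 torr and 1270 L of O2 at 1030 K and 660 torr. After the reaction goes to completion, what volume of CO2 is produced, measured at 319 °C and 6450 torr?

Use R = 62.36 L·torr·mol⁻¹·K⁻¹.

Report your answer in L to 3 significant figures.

110 L

n(CO) = PV/RT = (25900 × 35.6) / (62.36 × 770) = 19.20 mol
n(O2) = PV/RT = (660 × 1270) / (62.36 × 1030) = 13.05 mol
For 19.20 mol CO, stoichiometry requires (1/2) × 19.20 = 9.600 mol O2; 13.05 mol is available, so CO is limiting.
n(CO2) = (2/2) × 19.20 = 19.20 mol
V(CO2) = nRT/P = 19.20 × 62.36 × 592.15 / 6450 = 109.9 L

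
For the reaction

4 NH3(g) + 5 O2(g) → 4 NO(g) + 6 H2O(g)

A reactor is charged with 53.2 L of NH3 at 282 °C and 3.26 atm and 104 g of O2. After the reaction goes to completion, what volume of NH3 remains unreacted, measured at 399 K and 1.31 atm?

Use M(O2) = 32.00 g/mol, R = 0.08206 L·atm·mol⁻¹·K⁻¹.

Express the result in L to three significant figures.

n(NH3) = PV/RT = (3.26 × 53.2) / (0.08206 × 555.15) = 3.807 mol
n(O2) = 104 / 32.00 = 3.250 mol
For 3.807 mol NH3, stoichiometry requires (5/4) × 3.807 = 4.759 mol O2; 3.250 mol is available, so O2 is limiting.
n(NH3) consumed = (4/5) × 3.250 = 2.600 mol; remaining = 3.807 − 2.600 = 1.207 mol
V(NH3) = nRT/P = 1.207 × 0.08206 × 399 / 1.31 = 30.17 L

30.2 L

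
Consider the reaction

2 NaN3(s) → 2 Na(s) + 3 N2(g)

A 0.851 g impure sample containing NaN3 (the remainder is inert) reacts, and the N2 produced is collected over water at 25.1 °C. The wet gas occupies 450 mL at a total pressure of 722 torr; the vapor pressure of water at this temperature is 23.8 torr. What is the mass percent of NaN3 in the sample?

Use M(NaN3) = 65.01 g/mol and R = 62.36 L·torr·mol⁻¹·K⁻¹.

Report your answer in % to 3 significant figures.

86.0 %

P(N2) = 722 − 23.8 = 698.2 torr
n(N2) = PV/RT = (698.2 × 0.4500) / (62.36 × 298.25) = 0.01689 mol
n(NaN3) = (2/3) × 0.01689 = 0.01126 mol
m(NaN3) = 0.01126 × 65.01 = 0.7320 g
%NaN3 = 0.7320 / 0.851 × 100 = 86.02%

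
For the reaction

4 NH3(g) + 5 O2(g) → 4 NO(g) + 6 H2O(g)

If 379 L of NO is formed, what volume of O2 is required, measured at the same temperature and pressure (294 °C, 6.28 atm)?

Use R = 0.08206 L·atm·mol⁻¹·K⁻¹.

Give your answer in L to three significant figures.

474 L

At constant T and P, gas volumes are in the mole ratio: V(O2) = (5/4) × 379 = 473.8 L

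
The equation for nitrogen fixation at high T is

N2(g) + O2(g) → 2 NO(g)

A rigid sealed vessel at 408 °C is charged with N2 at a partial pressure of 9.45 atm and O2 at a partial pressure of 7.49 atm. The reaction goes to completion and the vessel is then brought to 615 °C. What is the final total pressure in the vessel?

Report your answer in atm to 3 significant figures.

At constant V, partial pressures at 408 °C are proportional to moles, so apply stoichiometry directly to pressures.
P(O2) required for 9.45 atm of N2 = (1/1) × 9.45 = 9.450 atm; available 7.49 atm, so O2 is limiting.
P(N2) remaining = 9.45 − (1/1) × 7.49 = 1.960 atm
P(gaseous products) = (2)/1 × 7.49 = 14.98 atm
P_total at 408 °C = 1.960 + 14.98 = 16.94 atm
Scaling to 615 °C: P = 16.94 × 888.15/681.15 = 22.09 atm

22.1 atm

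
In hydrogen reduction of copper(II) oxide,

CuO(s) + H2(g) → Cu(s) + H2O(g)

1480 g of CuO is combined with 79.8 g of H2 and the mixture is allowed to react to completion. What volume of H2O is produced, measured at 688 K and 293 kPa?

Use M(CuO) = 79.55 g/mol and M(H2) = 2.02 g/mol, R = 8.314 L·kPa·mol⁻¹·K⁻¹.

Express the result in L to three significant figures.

n(CuO) = 1480 / 79.55 = 18.60 mol
n(H2) = 79.8 / 2.02 = 39.50 mol
For 18.60 mol CuO, stoichiometry requires (1/1) × 18.60 = 18.60 mol H2; 39.50 mol is available, so CuO is limiting.
n(H2O) = (1/1) × 18.60 = 18.60 mol
V(H2O) = nRT/P = 18.60 × 8.314 × 688 / 293 = 363.1 L

363 L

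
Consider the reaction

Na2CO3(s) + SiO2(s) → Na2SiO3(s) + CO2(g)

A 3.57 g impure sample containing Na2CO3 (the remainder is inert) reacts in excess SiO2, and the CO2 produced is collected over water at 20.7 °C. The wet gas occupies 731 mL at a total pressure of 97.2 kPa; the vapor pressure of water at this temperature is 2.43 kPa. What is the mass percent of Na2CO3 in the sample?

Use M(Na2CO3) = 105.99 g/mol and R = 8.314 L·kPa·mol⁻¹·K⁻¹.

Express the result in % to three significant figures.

84.2 %

P(CO2) = 97.2 − 2.43 = 94.77 kPa
n(CO2) = PV/RT = (94.77 × 0.7310) / (8.314 × 293.85) = 0.02836 mol
n(Na2CO3) = (1/1) × 0.02836 = 0.02836 mol
m(Na2CO3) = 0.02836 × 105.99 = 3.006 g
%Na2CO3 = 3.006 / 3.57 × 100 = 84.20%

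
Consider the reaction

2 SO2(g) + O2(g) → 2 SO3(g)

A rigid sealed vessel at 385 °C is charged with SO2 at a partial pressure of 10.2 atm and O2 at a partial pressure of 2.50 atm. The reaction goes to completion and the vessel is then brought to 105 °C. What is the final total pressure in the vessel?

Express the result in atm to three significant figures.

At constant V, partial pressures at 385 °C are proportional to moles, so apply stoichiometry directly to pressures.
P(O2) required for 10.2 atm of SO2 = (1/2) × 10.2 = 5.100 atm; available 2.50 atm, so O2 is limiting.
P(SO2) remaining = 10.2 − (2/1) × 2.50 = 5.200 atm
P(gaseous products) = (2)/1 × 2.50 = 5.000 atm
P_total at 385 °C = 5.200 + 5.000 = 10.20 atm
Scaling to 105 °C: P = 10.20 × 378.15/658.15 = 5.861 atm

5.86 atm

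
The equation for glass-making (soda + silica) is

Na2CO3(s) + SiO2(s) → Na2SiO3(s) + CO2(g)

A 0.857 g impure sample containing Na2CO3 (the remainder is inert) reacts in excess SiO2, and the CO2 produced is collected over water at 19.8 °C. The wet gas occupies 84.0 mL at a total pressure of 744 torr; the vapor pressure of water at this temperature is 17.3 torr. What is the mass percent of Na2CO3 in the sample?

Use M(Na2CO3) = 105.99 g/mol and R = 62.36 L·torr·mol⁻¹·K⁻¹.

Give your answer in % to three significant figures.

41.3 %

P(CO2) = 744 − 17.3 = 726.7 torr
n(CO2) = PV/RT = (726.7 × 0.08400) / (62.36 × 292.95) = 0.003341 mol
n(Na2CO3) = (1/1) × 0.003341 = 0.003341 mol
m(Na2CO3) = 0.003341 × 105.99 = 0.3541 g
%Na2CO3 = 0.3541 / 0.857 × 100 = 41.32%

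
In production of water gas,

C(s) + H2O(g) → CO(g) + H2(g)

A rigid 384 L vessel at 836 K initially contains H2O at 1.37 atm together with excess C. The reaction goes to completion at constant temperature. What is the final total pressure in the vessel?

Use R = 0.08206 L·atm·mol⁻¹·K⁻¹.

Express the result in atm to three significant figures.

2.74 atm

At constant T and V, P ∝ n(gas): 1 mol gas → 2 mol gas.
P_final = (2/1) × 1.37 = 2.740 atm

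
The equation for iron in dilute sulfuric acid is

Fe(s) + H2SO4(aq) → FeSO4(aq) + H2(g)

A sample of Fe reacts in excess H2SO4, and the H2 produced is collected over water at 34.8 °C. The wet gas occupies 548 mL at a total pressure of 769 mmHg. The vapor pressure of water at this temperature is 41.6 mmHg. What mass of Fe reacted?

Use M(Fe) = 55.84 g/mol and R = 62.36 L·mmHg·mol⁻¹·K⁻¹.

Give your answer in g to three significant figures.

P(H2) = 769 − 41.6 = 727.4 mmHg
n(H2) = PV/RT = (727.4 × 0.5480) / (62.36 × 307.95) = 0.02076 mol
n(Fe) = (1/1) × 0.02076 = 0.02076 mol
m(Fe) = 0.02076 × 55.84 = 1.159 g

1.16 g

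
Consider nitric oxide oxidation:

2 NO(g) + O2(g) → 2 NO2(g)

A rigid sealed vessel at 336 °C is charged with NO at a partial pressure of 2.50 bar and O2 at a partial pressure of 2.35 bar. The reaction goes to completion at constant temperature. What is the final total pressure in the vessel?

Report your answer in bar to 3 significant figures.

At constant V, partial pressures at 336 °C are proportional to moles, so apply stoichiometry directly to pressures.
P(O2) required for 2.50 bar of NO = (1/2) × 2.50 = 1.250 bar; available 2.35 bar, so NO is limiting.
P(O2) remaining = 2.35 − (1/2) × 2.50 = 1.100 bar
P(gaseous products) = (2)/2 × 2.50 = 2.500 bar
P_total at 336 °C = 1.100 + 2.500 = 3.600 bar

3.60 bar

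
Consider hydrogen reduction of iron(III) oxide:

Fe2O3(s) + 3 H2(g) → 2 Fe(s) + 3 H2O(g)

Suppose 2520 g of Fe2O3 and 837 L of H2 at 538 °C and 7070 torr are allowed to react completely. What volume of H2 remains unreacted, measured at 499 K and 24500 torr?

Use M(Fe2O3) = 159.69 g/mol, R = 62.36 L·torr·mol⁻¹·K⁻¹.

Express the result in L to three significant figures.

n(Fe2O3) = 2520 / 159.69 = 15.78 mol
n(H2) = PV/RT = (7070 × 837) / (62.36 × 811.15) = 117.0 mol
For 15.78 mol Fe2O3, stoichiometry requires (3/1) × 15.78 = 47.34 mol H2; 117.0 mol is available, so Fe2O3 is limiting.
n(H2) consumed = (3/1) × 15.78 = 47.34 mol; remaining = 117.0 − 47.34 = 69.66 mol
V(H2) = nRT/P = 69.66 × 62.36 × 499 / 24500 = 88.48 L

88.5 L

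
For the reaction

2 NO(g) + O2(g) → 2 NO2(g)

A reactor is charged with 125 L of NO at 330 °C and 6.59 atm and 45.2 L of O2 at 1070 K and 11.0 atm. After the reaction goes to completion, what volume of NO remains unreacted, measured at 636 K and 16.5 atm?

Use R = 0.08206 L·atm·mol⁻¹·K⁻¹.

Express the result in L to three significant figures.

n(NO) = PV/RT = (6.59 × 125) / (0.08206 × 603.15) = 16.64 mol
n(O2) = PV/RT = (11.0 × 45.2) / (0.08206 × 1070) = 5.663 mol
For 16.64 mol NO, stoichiometry requires (1/2) × 16.64 = 8.320 mol O2; 5.663 mol is available, so O2 is limiting.
n(NO) consumed = (2/1) × 5.663 = 11.33 mol; remaining = 16.64 − 11.33 = 5.310 mol
V(NO) = nRT/P = 5.310 × 0.08206 × 636 / 16.5 = 16.80 L

16.8 L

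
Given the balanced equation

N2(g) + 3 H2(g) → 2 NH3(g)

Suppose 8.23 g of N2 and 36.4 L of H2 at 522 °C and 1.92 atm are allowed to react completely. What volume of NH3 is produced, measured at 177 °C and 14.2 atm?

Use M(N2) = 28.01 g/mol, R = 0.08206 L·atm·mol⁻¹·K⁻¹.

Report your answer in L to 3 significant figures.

1.53 L

n(N2) = 8.23 / 28.01 = 0.2938 mol
n(H2) = PV/RT = (1.92 × 36.4) / (0.08206 × 795.15) = 1.071 mol
For 0.2938 mol N2, stoichiometry requires (3/1) × 0.2938 = 0.8814 mol H2; 1.071 mol is available, so N2 is limiting.
n(NH3) = (2/1) × 0.2938 = 0.5876 mol
V(NH3) = nRT/P = 0.5876 × 0.08206 × 450.15 / 14.2 = 1.529 L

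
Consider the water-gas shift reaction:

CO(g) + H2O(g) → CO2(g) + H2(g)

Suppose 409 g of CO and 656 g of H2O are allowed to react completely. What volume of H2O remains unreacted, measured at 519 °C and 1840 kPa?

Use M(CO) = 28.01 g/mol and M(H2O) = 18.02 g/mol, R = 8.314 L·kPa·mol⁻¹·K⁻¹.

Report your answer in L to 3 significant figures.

n(CO) = 409 / 28.01 = 14.60 mol
n(H2O) = 656 / 18.02 = 36.40 mol
For 14.60 mol CO, stoichiometry requires (1/1) × 14.60 = 14.60 mol H2O; 36.40 mol is available, so CO is limiting.
n(H2O) consumed = (1/1) × 14.60 = 14.60 mol; remaining = 36.40 − 14.60 = 21.80 mol
V(H2O) = nRT/P = 21.80 × 8.314 × 792.15 / 1840 = 78.03 L

78.0 L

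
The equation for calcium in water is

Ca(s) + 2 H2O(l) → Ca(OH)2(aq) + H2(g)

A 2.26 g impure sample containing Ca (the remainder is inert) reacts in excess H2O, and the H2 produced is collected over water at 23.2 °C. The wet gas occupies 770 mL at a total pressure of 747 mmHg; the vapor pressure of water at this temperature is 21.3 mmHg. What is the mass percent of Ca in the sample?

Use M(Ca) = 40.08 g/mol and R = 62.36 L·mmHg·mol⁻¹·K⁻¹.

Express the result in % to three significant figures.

53.6 %

P(H2) = 747 − 21.3 = 725.7 mmHg
n(H2) = PV/RT = (725.7 × 0.7700) / (62.36 × 296.35) = 0.03024 mol
n(Ca) = (1/1) × 0.03024 = 0.03024 mol
m(Ca) = 0.03024 × 40.08 = 1.212 g
%Ca = 1.212 / 2.26 × 100 = 53.63%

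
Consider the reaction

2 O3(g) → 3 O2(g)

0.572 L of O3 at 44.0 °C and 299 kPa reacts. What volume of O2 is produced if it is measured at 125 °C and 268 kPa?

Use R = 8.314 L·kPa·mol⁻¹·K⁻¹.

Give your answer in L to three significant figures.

n(O3) = PV/RT = (299 × 0.572) / (8.314 × 317.15) = 0.06486 mol
n(O2) = (3/2) × 0.06486 = 0.09729 mol
V = nRT/P = 0.09729 × 8.314 × 398.15 / 268 = 1.202 L

1.20 L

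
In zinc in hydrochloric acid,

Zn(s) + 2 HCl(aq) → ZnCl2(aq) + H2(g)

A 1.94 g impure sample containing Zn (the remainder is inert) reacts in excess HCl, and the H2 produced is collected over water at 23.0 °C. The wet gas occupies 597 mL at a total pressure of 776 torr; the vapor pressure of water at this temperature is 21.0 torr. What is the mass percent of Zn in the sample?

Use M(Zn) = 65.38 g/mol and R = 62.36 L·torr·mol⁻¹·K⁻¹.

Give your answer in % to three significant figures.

P(H2) = 776 − 21.0 = 755.0 torr
n(H2) = PV/RT = (755.0 × 0.5970) / (62.36 × 296.15) = 0.02441 mol
n(Zn) = (1/1) × 0.02441 = 0.02441 mol
m(Zn) = 0.02441 × 65.38 = 1.596 g
%Zn = 1.596 / 1.94 × 100 = 82.27%

82.3 %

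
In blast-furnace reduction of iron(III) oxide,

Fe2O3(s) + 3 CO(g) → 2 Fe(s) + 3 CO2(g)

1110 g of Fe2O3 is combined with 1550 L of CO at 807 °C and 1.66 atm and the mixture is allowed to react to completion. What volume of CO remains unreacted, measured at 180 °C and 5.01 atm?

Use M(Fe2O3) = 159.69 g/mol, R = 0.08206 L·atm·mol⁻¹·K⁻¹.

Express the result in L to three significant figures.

60.7 L

n(Fe2O3) = 1110 / 159.69 = 6.951 mol
n(CO) = PV/RT = (1.66 × 1550) / (0.08206 × 1080.15) = 29.03 mol
For 6.951 mol Fe2O3, stoichiometry requires (3/1) × 6.951 = 20.85 mol CO; 29.03 mol is available, so Fe2O3 is limiting.
n(CO) consumed = (3/1) × 6.951 = 20.85 mol; remaining = 29.03 − 20.85 = 8.180 mol
V(CO) = nRT/P = 8.180 × 0.08206 × 453.15 / 5.01 = 60.71 L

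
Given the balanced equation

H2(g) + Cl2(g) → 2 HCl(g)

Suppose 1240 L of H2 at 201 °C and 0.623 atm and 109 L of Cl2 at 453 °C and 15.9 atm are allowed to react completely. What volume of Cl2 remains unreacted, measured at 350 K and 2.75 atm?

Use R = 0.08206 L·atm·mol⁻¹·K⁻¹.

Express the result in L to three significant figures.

n(H2) = PV/RT = (0.623 × 1240) / (0.08206 × 474.15) = 19.85 mol
n(Cl2) = PV/RT = (15.9 × 109) / (0.08206 × 726.15) = 29.08 mol
For 19.85 mol H2, stoichiometry requires (1/1) × 19.85 = 19.85 mol Cl2; 29.08 mol is available, so H2 is limiting.
n(Cl2) consumed = (1/1) × 19.85 = 19.85 mol; remaining = 29.08 − 19.85 = 9.230 mol
V(Cl2) = nRT/P = 9.230 × 0.08206 × 350 / 2.75 = 96.40 L

96.4 L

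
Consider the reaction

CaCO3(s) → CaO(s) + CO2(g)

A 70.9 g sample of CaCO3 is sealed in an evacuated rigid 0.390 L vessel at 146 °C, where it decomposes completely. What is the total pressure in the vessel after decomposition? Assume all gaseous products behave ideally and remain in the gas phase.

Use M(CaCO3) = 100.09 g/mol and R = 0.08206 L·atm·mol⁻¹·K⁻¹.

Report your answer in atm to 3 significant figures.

62.5 atm

n(CaCO3) = 70.9 / 100.09 = 0.7084 mol
n(gas produced) = (1/1) × 0.7084 = 0.7084 mol
P = nRT/V = 0.7084 × 0.08206 × 419.15 / 0.390 = 62.48 atm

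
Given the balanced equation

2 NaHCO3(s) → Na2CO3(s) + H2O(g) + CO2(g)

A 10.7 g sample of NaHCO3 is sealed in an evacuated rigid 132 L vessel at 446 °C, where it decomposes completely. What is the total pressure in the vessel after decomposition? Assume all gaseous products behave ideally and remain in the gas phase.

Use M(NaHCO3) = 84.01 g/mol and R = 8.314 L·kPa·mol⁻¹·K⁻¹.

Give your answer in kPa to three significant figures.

n(NaHCO3) = 10.7 / 84.01 = 0.1274 mol
n(gas produced) = (2/2) × 0.1274 = 0.1274 mol
P = nRT/V = 0.1274 × 8.314 × 719.15 / 132 = 5.771 kPa

5.77 kPa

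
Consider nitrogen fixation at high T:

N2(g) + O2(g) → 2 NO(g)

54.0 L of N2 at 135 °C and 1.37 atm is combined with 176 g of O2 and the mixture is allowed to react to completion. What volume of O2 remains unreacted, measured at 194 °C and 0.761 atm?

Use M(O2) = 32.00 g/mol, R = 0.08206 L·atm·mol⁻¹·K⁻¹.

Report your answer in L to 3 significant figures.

166 L

n(N2) = PV/RT = (1.37 × 54.0) / (0.08206 × 408.15) = 2.209 mol
n(O2) = 176 / 32.00 = 5.500 mol
For 2.209 mol N2, stoichiometry requires (1/1) × 2.209 = 2.209 mol O2; 5.500 mol is available, so N2 is limiting.
n(O2) consumed = (1/1) × 2.209 = 2.209 mol; remaining = 5.500 − 2.209 = 3.291 mol
V(O2) = nRT/P = 3.291 × 0.08206 × 467.15 / 0.761 = 165.8 L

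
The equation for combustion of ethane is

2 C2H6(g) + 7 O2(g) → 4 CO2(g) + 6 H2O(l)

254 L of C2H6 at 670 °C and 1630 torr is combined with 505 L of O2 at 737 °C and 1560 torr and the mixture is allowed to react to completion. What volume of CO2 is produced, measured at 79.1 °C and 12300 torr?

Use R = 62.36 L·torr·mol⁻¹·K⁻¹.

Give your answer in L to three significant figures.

12.8 L

n(C2H6) = PV/RT = (1630 × 254) / (62.36 × 943.15) = 7.039 mol
n(O2) = PV/RT = (1560 × 505) / (62.36 × 1010.15) = 12.51 mol
For 7.039 mol C2H6, stoichiometry requires (7/2) × 7.039 = 24.64 mol O2; 12.51 mol is available, so O2 is limiting.
n(CO2) = (4/7) × 12.51 = 7.149 mol
V(CO2) = nRT/P = 7.149 × 62.36 × 352.25 / 12300 = 12.77 L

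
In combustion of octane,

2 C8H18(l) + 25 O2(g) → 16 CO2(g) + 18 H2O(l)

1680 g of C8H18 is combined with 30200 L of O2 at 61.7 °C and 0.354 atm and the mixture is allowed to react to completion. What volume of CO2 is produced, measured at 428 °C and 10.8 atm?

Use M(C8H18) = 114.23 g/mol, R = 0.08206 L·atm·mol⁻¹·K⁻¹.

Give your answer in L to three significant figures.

627 L

n(C8H18) = 1680 / 114.23 = 14.71 mol
n(O2) = PV/RT = (0.354 × 30200) / (0.08206 × 334.85) = 389.1 mol
For 14.71 mol C8H18, stoichiometry requires (25/2) × 14.71 = 183.9 mol O2; 389.1 mol is available, so C8H18 is limiting.
n(CO2) = (16/2) × 14.71 = 117.7 mol
V(CO2) = nRT/P = 117.7 × 0.08206 × 701.15 / 10.8 = 627.0 L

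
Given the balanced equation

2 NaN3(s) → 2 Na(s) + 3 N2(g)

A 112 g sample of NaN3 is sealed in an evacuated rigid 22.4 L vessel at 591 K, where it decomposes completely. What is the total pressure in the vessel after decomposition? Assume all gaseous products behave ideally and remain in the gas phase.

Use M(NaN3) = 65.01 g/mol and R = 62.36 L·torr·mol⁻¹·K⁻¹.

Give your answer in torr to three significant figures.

4250 torr

n(NaN3) = 112 / 65.01 = 1.723 mol
n(gas produced) = (3/2) × 1.723 = 2.585 mol
P = nRT/V = 2.585 × 62.36 × 591 / 22.4 = 4253 torr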